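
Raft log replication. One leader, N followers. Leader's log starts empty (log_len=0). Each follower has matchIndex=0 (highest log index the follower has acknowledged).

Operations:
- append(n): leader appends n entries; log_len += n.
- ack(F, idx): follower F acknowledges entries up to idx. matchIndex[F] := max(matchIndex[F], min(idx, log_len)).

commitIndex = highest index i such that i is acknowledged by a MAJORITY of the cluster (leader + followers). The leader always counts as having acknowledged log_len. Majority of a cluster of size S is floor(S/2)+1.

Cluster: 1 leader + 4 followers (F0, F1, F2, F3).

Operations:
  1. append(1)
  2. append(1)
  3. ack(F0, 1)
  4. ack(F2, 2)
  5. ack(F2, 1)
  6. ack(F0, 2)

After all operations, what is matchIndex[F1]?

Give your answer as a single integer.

Op 1: append 1 -> log_len=1
Op 2: append 1 -> log_len=2
Op 3: F0 acks idx 1 -> match: F0=1 F1=0 F2=0 F3=0; commitIndex=0
Op 4: F2 acks idx 2 -> match: F0=1 F1=0 F2=2 F3=0; commitIndex=1
Op 5: F2 acks idx 1 -> match: F0=1 F1=0 F2=2 F3=0; commitIndex=1
Op 6: F0 acks idx 2 -> match: F0=2 F1=0 F2=2 F3=0; commitIndex=2

Answer: 0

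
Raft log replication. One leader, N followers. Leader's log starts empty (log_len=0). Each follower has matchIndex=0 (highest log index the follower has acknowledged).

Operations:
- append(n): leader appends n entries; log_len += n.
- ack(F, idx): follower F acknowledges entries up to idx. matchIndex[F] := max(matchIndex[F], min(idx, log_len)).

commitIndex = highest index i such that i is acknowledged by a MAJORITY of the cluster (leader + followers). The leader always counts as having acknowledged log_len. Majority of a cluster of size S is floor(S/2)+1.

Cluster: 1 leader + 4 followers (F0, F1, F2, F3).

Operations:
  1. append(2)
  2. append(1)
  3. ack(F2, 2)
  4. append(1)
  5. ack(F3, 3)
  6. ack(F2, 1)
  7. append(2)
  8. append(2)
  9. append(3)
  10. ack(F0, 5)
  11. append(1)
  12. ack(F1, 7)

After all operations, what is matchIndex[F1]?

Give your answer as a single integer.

Op 1: append 2 -> log_len=2
Op 2: append 1 -> log_len=3
Op 3: F2 acks idx 2 -> match: F0=0 F1=0 F2=2 F3=0; commitIndex=0
Op 4: append 1 -> log_len=4
Op 5: F3 acks idx 3 -> match: F0=0 F1=0 F2=2 F3=3; commitIndex=2
Op 6: F2 acks idx 1 -> match: F0=0 F1=0 F2=2 F3=3; commitIndex=2
Op 7: append 2 -> log_len=6
Op 8: append 2 -> log_len=8
Op 9: append 3 -> log_len=11
Op 10: F0 acks idx 5 -> match: F0=5 F1=0 F2=2 F3=3; commitIndex=3
Op 11: append 1 -> log_len=12
Op 12: F1 acks idx 7 -> match: F0=5 F1=7 F2=2 F3=3; commitIndex=5

Answer: 7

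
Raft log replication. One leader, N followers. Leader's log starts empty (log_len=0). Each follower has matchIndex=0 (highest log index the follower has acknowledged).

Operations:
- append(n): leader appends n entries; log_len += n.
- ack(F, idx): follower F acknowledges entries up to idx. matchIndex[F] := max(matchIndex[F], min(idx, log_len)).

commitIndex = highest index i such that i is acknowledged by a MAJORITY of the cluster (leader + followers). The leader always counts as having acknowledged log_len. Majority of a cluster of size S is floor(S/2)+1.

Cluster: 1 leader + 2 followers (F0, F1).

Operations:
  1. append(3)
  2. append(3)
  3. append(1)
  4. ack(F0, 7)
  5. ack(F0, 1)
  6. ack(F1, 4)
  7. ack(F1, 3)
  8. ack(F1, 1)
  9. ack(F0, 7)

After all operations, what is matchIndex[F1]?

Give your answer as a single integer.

Answer: 4

Derivation:
Op 1: append 3 -> log_len=3
Op 2: append 3 -> log_len=6
Op 3: append 1 -> log_len=7
Op 4: F0 acks idx 7 -> match: F0=7 F1=0; commitIndex=7
Op 5: F0 acks idx 1 -> match: F0=7 F1=0; commitIndex=7
Op 6: F1 acks idx 4 -> match: F0=7 F1=4; commitIndex=7
Op 7: F1 acks idx 3 -> match: F0=7 F1=4; commitIndex=7
Op 8: F1 acks idx 1 -> match: F0=7 F1=4; commitIndex=7
Op 9: F0 acks idx 7 -> match: F0=7 F1=4; commitIndex=7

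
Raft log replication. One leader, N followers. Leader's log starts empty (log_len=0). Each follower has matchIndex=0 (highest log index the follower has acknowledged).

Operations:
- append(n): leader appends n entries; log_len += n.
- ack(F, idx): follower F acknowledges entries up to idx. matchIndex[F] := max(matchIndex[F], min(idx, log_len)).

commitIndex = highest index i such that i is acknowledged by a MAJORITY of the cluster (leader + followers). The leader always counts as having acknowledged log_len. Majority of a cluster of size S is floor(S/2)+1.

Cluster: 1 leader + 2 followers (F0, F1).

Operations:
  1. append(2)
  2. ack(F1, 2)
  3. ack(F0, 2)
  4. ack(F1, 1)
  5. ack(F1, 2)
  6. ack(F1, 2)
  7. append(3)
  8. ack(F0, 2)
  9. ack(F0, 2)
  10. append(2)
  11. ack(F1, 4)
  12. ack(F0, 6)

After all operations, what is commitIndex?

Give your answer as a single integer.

Op 1: append 2 -> log_len=2
Op 2: F1 acks idx 2 -> match: F0=0 F1=2; commitIndex=2
Op 3: F0 acks idx 2 -> match: F0=2 F1=2; commitIndex=2
Op 4: F1 acks idx 1 -> match: F0=2 F1=2; commitIndex=2
Op 5: F1 acks idx 2 -> match: F0=2 F1=2; commitIndex=2
Op 6: F1 acks idx 2 -> match: F0=2 F1=2; commitIndex=2
Op 7: append 3 -> log_len=5
Op 8: F0 acks idx 2 -> match: F0=2 F1=2; commitIndex=2
Op 9: F0 acks idx 2 -> match: F0=2 F1=2; commitIndex=2
Op 10: append 2 -> log_len=7
Op 11: F1 acks idx 4 -> match: F0=2 F1=4; commitIndex=4
Op 12: F0 acks idx 6 -> match: F0=6 F1=4; commitIndex=6

Answer: 6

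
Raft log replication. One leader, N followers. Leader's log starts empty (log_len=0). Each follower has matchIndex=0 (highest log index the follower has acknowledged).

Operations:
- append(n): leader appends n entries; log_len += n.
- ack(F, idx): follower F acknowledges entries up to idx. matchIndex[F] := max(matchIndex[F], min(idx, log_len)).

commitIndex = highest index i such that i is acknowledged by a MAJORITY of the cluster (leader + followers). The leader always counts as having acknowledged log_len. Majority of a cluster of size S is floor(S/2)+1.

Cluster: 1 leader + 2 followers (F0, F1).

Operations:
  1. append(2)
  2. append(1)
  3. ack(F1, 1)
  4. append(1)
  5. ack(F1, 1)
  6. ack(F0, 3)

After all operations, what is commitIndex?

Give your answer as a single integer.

Answer: 3

Derivation:
Op 1: append 2 -> log_len=2
Op 2: append 1 -> log_len=3
Op 3: F1 acks idx 1 -> match: F0=0 F1=1; commitIndex=1
Op 4: append 1 -> log_len=4
Op 5: F1 acks idx 1 -> match: F0=0 F1=1; commitIndex=1
Op 6: F0 acks idx 3 -> match: F0=3 F1=1; commitIndex=3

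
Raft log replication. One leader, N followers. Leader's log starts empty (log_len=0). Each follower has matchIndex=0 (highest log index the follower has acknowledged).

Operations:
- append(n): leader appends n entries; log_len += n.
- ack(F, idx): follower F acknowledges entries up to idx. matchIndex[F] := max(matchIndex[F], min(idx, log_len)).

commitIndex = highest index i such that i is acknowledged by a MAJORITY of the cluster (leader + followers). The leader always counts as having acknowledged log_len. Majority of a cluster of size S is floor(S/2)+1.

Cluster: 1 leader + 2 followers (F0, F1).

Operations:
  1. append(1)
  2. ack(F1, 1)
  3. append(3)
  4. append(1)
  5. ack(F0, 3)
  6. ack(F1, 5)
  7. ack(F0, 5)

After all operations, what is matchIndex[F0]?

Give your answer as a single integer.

Answer: 5

Derivation:
Op 1: append 1 -> log_len=1
Op 2: F1 acks idx 1 -> match: F0=0 F1=1; commitIndex=1
Op 3: append 3 -> log_len=4
Op 4: append 1 -> log_len=5
Op 5: F0 acks idx 3 -> match: F0=3 F1=1; commitIndex=3
Op 6: F1 acks idx 5 -> match: F0=3 F1=5; commitIndex=5
Op 7: F0 acks idx 5 -> match: F0=5 F1=5; commitIndex=5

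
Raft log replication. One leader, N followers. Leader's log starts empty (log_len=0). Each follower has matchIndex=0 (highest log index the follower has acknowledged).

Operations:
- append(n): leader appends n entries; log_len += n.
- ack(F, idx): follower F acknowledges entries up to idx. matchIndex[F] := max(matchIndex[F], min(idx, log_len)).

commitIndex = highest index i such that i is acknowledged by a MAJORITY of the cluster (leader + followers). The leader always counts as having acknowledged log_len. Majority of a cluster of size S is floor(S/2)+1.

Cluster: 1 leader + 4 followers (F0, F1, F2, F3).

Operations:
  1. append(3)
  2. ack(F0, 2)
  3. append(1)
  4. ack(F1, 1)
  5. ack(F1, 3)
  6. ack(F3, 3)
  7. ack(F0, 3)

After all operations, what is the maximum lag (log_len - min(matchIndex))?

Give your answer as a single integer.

Answer: 4

Derivation:
Op 1: append 3 -> log_len=3
Op 2: F0 acks idx 2 -> match: F0=2 F1=0 F2=0 F3=0; commitIndex=0
Op 3: append 1 -> log_len=4
Op 4: F1 acks idx 1 -> match: F0=2 F1=1 F2=0 F3=0; commitIndex=1
Op 5: F1 acks idx 3 -> match: F0=2 F1=3 F2=0 F3=0; commitIndex=2
Op 6: F3 acks idx 3 -> match: F0=2 F1=3 F2=0 F3=3; commitIndex=3
Op 7: F0 acks idx 3 -> match: F0=3 F1=3 F2=0 F3=3; commitIndex=3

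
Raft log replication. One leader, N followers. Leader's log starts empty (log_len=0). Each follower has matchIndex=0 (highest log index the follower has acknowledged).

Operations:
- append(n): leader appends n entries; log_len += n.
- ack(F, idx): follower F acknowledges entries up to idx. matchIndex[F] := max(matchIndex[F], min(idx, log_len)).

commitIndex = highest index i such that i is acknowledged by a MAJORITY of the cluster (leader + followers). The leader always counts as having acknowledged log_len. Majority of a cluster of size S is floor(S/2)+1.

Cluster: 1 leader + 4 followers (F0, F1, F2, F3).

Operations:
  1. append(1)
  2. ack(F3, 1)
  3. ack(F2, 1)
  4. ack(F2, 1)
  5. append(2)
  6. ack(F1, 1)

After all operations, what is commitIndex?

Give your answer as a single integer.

Op 1: append 1 -> log_len=1
Op 2: F3 acks idx 1 -> match: F0=0 F1=0 F2=0 F3=1; commitIndex=0
Op 3: F2 acks idx 1 -> match: F0=0 F1=0 F2=1 F3=1; commitIndex=1
Op 4: F2 acks idx 1 -> match: F0=0 F1=0 F2=1 F3=1; commitIndex=1
Op 5: append 2 -> log_len=3
Op 6: F1 acks idx 1 -> match: F0=0 F1=1 F2=1 F3=1; commitIndex=1

Answer: 1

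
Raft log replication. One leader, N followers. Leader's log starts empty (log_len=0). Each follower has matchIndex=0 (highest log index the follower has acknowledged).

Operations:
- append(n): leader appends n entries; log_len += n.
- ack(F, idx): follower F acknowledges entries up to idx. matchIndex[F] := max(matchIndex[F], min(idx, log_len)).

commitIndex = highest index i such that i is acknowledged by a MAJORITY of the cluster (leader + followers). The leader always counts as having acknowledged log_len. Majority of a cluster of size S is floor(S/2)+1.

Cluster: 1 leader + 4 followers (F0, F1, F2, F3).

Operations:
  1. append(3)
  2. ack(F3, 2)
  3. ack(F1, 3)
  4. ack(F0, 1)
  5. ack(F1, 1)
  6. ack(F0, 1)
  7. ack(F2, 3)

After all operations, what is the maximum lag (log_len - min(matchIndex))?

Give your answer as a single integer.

Op 1: append 3 -> log_len=3
Op 2: F3 acks idx 2 -> match: F0=0 F1=0 F2=0 F3=2; commitIndex=0
Op 3: F1 acks idx 3 -> match: F0=0 F1=3 F2=0 F3=2; commitIndex=2
Op 4: F0 acks idx 1 -> match: F0=1 F1=3 F2=0 F3=2; commitIndex=2
Op 5: F1 acks idx 1 -> match: F0=1 F1=3 F2=0 F3=2; commitIndex=2
Op 6: F0 acks idx 1 -> match: F0=1 F1=3 F2=0 F3=2; commitIndex=2
Op 7: F2 acks idx 3 -> match: F0=1 F1=3 F2=3 F3=2; commitIndex=3

Answer: 2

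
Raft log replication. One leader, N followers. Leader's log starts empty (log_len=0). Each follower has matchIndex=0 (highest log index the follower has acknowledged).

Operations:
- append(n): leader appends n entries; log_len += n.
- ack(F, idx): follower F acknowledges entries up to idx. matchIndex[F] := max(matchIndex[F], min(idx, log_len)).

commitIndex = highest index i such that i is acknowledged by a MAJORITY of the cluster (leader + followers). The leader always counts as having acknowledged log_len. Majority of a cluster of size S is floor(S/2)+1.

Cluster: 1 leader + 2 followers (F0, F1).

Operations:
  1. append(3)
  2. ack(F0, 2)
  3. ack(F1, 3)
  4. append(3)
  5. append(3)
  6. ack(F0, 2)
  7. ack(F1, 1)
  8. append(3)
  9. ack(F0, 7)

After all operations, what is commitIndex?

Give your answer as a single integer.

Op 1: append 3 -> log_len=3
Op 2: F0 acks idx 2 -> match: F0=2 F1=0; commitIndex=2
Op 3: F1 acks idx 3 -> match: F0=2 F1=3; commitIndex=3
Op 4: append 3 -> log_len=6
Op 5: append 3 -> log_len=9
Op 6: F0 acks idx 2 -> match: F0=2 F1=3; commitIndex=3
Op 7: F1 acks idx 1 -> match: F0=2 F1=3; commitIndex=3
Op 8: append 3 -> log_len=12
Op 9: F0 acks idx 7 -> match: F0=7 F1=3; commitIndex=7

Answer: 7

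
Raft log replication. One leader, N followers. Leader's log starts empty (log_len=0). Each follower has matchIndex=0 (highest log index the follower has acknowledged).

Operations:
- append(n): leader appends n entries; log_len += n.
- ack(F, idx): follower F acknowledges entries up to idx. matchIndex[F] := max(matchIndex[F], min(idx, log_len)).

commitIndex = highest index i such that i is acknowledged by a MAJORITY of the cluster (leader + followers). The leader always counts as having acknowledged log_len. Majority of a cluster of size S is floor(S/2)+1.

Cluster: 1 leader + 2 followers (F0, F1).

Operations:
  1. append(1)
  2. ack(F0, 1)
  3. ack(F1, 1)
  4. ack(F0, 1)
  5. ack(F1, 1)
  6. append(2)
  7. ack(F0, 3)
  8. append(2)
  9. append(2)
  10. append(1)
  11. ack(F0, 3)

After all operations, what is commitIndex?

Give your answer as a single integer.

Op 1: append 1 -> log_len=1
Op 2: F0 acks idx 1 -> match: F0=1 F1=0; commitIndex=1
Op 3: F1 acks idx 1 -> match: F0=1 F1=1; commitIndex=1
Op 4: F0 acks idx 1 -> match: F0=1 F1=1; commitIndex=1
Op 5: F1 acks idx 1 -> match: F0=1 F1=1; commitIndex=1
Op 6: append 2 -> log_len=3
Op 7: F0 acks idx 3 -> match: F0=3 F1=1; commitIndex=3
Op 8: append 2 -> log_len=5
Op 9: append 2 -> log_len=7
Op 10: append 1 -> log_len=8
Op 11: F0 acks idx 3 -> match: F0=3 F1=1; commitIndex=3

Answer: 3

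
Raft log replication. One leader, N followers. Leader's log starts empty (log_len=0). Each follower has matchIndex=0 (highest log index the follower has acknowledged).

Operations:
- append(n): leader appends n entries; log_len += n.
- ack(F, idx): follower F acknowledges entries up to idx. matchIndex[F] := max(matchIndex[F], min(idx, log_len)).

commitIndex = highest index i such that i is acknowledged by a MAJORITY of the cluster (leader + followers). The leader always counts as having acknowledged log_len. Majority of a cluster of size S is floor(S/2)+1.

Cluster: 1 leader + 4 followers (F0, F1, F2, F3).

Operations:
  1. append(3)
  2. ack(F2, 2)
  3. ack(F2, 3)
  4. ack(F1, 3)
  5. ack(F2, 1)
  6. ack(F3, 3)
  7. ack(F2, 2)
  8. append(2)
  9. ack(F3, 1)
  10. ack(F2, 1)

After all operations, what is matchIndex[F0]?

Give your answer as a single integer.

Op 1: append 3 -> log_len=3
Op 2: F2 acks idx 2 -> match: F0=0 F1=0 F2=2 F3=0; commitIndex=0
Op 3: F2 acks idx 3 -> match: F0=0 F1=0 F2=3 F3=0; commitIndex=0
Op 4: F1 acks idx 3 -> match: F0=0 F1=3 F2=3 F3=0; commitIndex=3
Op 5: F2 acks idx 1 -> match: F0=0 F1=3 F2=3 F3=0; commitIndex=3
Op 6: F3 acks idx 3 -> match: F0=0 F1=3 F2=3 F3=3; commitIndex=3
Op 7: F2 acks idx 2 -> match: F0=0 F1=3 F2=3 F3=3; commitIndex=3
Op 8: append 2 -> log_len=5
Op 9: F3 acks idx 1 -> match: F0=0 F1=3 F2=3 F3=3; commitIndex=3
Op 10: F2 acks idx 1 -> match: F0=0 F1=3 F2=3 F3=3; commitIndex=3

Answer: 0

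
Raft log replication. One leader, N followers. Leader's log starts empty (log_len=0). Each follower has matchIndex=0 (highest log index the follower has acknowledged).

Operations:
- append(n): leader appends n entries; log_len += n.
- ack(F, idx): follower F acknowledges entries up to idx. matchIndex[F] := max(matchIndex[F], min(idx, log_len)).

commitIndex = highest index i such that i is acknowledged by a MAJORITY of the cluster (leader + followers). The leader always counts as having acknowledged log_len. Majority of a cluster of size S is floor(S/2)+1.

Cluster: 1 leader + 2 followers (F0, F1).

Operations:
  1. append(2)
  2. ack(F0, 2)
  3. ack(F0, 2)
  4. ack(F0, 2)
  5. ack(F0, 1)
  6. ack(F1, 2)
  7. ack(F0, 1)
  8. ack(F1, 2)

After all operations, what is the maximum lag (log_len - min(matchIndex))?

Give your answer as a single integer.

Op 1: append 2 -> log_len=2
Op 2: F0 acks idx 2 -> match: F0=2 F1=0; commitIndex=2
Op 3: F0 acks idx 2 -> match: F0=2 F1=0; commitIndex=2
Op 4: F0 acks idx 2 -> match: F0=2 F1=0; commitIndex=2
Op 5: F0 acks idx 1 -> match: F0=2 F1=0; commitIndex=2
Op 6: F1 acks idx 2 -> match: F0=2 F1=2; commitIndex=2
Op 7: F0 acks idx 1 -> match: F0=2 F1=2; commitIndex=2
Op 8: F1 acks idx 2 -> match: F0=2 F1=2; commitIndex=2

Answer: 0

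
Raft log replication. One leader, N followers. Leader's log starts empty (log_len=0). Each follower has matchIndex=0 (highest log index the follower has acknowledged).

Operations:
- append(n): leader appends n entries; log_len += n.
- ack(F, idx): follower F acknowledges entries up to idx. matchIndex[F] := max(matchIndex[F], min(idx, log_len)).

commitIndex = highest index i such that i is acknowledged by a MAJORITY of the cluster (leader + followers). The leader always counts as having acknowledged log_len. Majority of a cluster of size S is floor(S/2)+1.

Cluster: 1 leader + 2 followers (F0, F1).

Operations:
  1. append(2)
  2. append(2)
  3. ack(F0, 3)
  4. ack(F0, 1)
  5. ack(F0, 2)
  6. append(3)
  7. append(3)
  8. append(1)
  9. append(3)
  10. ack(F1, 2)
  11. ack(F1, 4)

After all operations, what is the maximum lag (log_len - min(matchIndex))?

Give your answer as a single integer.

Answer: 11

Derivation:
Op 1: append 2 -> log_len=2
Op 2: append 2 -> log_len=4
Op 3: F0 acks idx 3 -> match: F0=3 F1=0; commitIndex=3
Op 4: F0 acks idx 1 -> match: F0=3 F1=0; commitIndex=3
Op 5: F0 acks idx 2 -> match: F0=3 F1=0; commitIndex=3
Op 6: append 3 -> log_len=7
Op 7: append 3 -> log_len=10
Op 8: append 1 -> log_len=11
Op 9: append 3 -> log_len=14
Op 10: F1 acks idx 2 -> match: F0=3 F1=2; commitIndex=3
Op 11: F1 acks idx 4 -> match: F0=3 F1=4; commitIndex=4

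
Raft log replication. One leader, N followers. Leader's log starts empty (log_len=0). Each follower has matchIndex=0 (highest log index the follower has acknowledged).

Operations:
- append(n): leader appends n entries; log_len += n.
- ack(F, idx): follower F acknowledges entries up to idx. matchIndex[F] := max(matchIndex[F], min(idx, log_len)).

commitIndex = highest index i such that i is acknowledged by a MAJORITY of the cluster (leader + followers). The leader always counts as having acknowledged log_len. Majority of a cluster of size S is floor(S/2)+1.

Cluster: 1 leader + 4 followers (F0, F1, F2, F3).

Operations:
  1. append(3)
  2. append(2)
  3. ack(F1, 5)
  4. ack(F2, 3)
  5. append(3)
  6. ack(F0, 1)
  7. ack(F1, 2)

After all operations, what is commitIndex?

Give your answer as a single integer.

Answer: 3

Derivation:
Op 1: append 3 -> log_len=3
Op 2: append 2 -> log_len=5
Op 3: F1 acks idx 5 -> match: F0=0 F1=5 F2=0 F3=0; commitIndex=0
Op 4: F2 acks idx 3 -> match: F0=0 F1=5 F2=3 F3=0; commitIndex=3
Op 5: append 3 -> log_len=8
Op 6: F0 acks idx 1 -> match: F0=1 F1=5 F2=3 F3=0; commitIndex=3
Op 7: F1 acks idx 2 -> match: F0=1 F1=5 F2=3 F3=0; commitIndex=3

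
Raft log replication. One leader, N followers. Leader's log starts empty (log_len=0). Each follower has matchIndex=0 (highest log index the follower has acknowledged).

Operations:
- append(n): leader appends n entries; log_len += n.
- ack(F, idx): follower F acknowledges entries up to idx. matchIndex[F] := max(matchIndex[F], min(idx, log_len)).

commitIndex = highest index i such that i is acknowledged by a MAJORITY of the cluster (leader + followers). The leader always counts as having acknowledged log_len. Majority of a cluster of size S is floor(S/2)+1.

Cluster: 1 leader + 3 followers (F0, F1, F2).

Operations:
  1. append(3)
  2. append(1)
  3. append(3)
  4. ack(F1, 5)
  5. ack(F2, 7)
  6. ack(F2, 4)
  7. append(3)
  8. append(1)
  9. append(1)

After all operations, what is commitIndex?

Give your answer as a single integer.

Op 1: append 3 -> log_len=3
Op 2: append 1 -> log_len=4
Op 3: append 3 -> log_len=7
Op 4: F1 acks idx 5 -> match: F0=0 F1=5 F2=0; commitIndex=0
Op 5: F2 acks idx 7 -> match: F0=0 F1=5 F2=7; commitIndex=5
Op 6: F2 acks idx 4 -> match: F0=0 F1=5 F2=7; commitIndex=5
Op 7: append 3 -> log_len=10
Op 8: append 1 -> log_len=11
Op 9: append 1 -> log_len=12

Answer: 5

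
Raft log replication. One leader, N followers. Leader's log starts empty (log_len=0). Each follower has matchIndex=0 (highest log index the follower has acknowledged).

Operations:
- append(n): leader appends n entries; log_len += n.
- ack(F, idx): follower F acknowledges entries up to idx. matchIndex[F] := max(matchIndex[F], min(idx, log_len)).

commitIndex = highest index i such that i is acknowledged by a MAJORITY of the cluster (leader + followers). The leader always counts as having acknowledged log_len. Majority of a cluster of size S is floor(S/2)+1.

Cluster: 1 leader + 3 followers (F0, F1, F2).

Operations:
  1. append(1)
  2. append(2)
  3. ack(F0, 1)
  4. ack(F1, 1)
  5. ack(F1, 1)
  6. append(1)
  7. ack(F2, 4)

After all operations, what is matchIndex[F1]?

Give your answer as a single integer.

Op 1: append 1 -> log_len=1
Op 2: append 2 -> log_len=3
Op 3: F0 acks idx 1 -> match: F0=1 F1=0 F2=0; commitIndex=0
Op 4: F1 acks idx 1 -> match: F0=1 F1=1 F2=0; commitIndex=1
Op 5: F1 acks idx 1 -> match: F0=1 F1=1 F2=0; commitIndex=1
Op 6: append 1 -> log_len=4
Op 7: F2 acks idx 4 -> match: F0=1 F1=1 F2=4; commitIndex=1

Answer: 1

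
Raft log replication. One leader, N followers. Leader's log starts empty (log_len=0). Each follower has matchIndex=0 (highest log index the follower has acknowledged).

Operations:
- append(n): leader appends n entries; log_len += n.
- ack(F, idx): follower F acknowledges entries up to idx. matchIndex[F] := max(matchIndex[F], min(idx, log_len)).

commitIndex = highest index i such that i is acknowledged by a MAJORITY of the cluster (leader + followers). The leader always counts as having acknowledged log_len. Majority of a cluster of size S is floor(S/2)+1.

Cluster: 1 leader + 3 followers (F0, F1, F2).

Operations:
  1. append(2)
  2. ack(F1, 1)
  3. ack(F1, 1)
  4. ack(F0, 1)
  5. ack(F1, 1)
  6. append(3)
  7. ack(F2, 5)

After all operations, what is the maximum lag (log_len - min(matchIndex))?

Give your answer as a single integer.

Answer: 4

Derivation:
Op 1: append 2 -> log_len=2
Op 2: F1 acks idx 1 -> match: F0=0 F1=1 F2=0; commitIndex=0
Op 3: F1 acks idx 1 -> match: F0=0 F1=1 F2=0; commitIndex=0
Op 4: F0 acks idx 1 -> match: F0=1 F1=1 F2=0; commitIndex=1
Op 5: F1 acks idx 1 -> match: F0=1 F1=1 F2=0; commitIndex=1
Op 6: append 3 -> log_len=5
Op 7: F2 acks idx 5 -> match: F0=1 F1=1 F2=5; commitIndex=1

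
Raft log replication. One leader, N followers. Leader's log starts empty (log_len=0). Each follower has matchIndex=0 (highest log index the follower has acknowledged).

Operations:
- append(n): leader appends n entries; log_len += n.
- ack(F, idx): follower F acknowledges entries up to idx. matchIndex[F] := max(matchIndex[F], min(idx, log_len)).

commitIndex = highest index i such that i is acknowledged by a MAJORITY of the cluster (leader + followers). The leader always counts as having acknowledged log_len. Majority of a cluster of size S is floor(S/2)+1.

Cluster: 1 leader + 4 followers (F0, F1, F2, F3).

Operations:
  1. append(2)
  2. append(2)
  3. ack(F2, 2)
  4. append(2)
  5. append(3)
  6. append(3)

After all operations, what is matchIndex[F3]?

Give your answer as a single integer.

Answer: 0

Derivation:
Op 1: append 2 -> log_len=2
Op 2: append 2 -> log_len=4
Op 3: F2 acks idx 2 -> match: F0=0 F1=0 F2=2 F3=0; commitIndex=0
Op 4: append 2 -> log_len=6
Op 5: append 3 -> log_len=9
Op 6: append 3 -> log_len=12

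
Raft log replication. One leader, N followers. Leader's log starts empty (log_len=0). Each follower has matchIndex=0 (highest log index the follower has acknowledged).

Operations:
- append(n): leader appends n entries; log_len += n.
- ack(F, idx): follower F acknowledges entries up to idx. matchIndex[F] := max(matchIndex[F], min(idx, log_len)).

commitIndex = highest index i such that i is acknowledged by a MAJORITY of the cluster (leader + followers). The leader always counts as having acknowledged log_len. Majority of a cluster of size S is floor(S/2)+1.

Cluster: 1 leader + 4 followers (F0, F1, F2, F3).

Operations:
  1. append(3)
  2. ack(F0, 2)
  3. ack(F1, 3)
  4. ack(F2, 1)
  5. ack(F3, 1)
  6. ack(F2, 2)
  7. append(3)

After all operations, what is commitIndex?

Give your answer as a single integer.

Answer: 2

Derivation:
Op 1: append 3 -> log_len=3
Op 2: F0 acks idx 2 -> match: F0=2 F1=0 F2=0 F3=0; commitIndex=0
Op 3: F1 acks idx 3 -> match: F0=2 F1=3 F2=0 F3=0; commitIndex=2
Op 4: F2 acks idx 1 -> match: F0=2 F1=3 F2=1 F3=0; commitIndex=2
Op 5: F3 acks idx 1 -> match: F0=2 F1=3 F2=1 F3=1; commitIndex=2
Op 6: F2 acks idx 2 -> match: F0=2 F1=3 F2=2 F3=1; commitIndex=2
Op 7: append 3 -> log_len=6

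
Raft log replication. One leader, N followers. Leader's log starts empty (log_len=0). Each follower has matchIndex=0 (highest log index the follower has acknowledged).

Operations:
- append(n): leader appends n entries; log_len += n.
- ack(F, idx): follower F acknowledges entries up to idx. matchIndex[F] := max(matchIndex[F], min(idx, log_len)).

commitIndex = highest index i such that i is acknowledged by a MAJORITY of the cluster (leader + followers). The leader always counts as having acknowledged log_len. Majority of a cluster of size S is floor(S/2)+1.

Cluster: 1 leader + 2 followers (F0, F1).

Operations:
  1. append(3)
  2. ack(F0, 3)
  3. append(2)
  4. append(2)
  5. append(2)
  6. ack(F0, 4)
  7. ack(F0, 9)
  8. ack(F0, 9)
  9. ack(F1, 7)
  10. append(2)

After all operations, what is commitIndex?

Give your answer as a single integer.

Op 1: append 3 -> log_len=3
Op 2: F0 acks idx 3 -> match: F0=3 F1=0; commitIndex=3
Op 3: append 2 -> log_len=5
Op 4: append 2 -> log_len=7
Op 5: append 2 -> log_len=9
Op 6: F0 acks idx 4 -> match: F0=4 F1=0; commitIndex=4
Op 7: F0 acks idx 9 -> match: F0=9 F1=0; commitIndex=9
Op 8: F0 acks idx 9 -> match: F0=9 F1=0; commitIndex=9
Op 9: F1 acks idx 7 -> match: F0=9 F1=7; commitIndex=9
Op 10: append 2 -> log_len=11

Answer: 9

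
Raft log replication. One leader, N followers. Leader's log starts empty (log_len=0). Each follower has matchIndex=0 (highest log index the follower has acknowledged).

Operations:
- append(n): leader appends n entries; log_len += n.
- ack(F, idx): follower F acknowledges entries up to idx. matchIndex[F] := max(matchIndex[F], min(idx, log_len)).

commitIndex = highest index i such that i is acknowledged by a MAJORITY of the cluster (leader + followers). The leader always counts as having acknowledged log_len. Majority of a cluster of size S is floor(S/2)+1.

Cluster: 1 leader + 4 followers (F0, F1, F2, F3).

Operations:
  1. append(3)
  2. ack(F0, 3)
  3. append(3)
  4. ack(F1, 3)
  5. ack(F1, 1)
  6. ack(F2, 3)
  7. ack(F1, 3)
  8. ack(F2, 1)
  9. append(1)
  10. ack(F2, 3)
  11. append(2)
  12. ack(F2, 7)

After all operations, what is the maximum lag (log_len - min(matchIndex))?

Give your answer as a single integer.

Op 1: append 3 -> log_len=3
Op 2: F0 acks idx 3 -> match: F0=3 F1=0 F2=0 F3=0; commitIndex=0
Op 3: append 3 -> log_len=6
Op 4: F1 acks idx 3 -> match: F0=3 F1=3 F2=0 F3=0; commitIndex=3
Op 5: F1 acks idx 1 -> match: F0=3 F1=3 F2=0 F3=0; commitIndex=3
Op 6: F2 acks idx 3 -> match: F0=3 F1=3 F2=3 F3=0; commitIndex=3
Op 7: F1 acks idx 3 -> match: F0=3 F1=3 F2=3 F3=0; commitIndex=3
Op 8: F2 acks idx 1 -> match: F0=3 F1=3 F2=3 F3=0; commitIndex=3
Op 9: append 1 -> log_len=7
Op 10: F2 acks idx 3 -> match: F0=3 F1=3 F2=3 F3=0; commitIndex=3
Op 11: append 2 -> log_len=9
Op 12: F2 acks idx 7 -> match: F0=3 F1=3 F2=7 F3=0; commitIndex=3

Answer: 9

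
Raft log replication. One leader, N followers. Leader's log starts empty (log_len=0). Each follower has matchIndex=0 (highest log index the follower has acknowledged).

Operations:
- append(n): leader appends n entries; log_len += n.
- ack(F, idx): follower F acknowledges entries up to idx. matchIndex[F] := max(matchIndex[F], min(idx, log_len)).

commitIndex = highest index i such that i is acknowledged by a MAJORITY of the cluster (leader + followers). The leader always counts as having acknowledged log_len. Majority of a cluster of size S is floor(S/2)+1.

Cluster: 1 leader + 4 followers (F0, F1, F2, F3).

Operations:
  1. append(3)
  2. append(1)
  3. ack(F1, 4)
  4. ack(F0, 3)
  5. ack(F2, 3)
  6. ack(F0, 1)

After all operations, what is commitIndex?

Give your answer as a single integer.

Op 1: append 3 -> log_len=3
Op 2: append 1 -> log_len=4
Op 3: F1 acks idx 4 -> match: F0=0 F1=4 F2=0 F3=0; commitIndex=0
Op 4: F0 acks idx 3 -> match: F0=3 F1=4 F2=0 F3=0; commitIndex=3
Op 5: F2 acks idx 3 -> match: F0=3 F1=4 F2=3 F3=0; commitIndex=3
Op 6: F0 acks idx 1 -> match: F0=3 F1=4 F2=3 F3=0; commitIndex=3

Answer: 3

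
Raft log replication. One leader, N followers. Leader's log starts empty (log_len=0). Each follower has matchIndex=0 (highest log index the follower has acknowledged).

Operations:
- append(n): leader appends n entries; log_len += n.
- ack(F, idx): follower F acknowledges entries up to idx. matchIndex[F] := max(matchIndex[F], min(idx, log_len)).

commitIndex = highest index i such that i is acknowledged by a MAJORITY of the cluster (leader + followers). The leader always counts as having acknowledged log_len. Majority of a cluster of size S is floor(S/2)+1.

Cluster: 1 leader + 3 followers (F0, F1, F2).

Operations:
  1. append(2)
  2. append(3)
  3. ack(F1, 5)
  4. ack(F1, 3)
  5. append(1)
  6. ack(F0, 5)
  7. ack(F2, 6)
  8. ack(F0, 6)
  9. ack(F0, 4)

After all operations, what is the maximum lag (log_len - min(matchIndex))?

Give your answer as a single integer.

Answer: 1

Derivation:
Op 1: append 2 -> log_len=2
Op 2: append 3 -> log_len=5
Op 3: F1 acks idx 5 -> match: F0=0 F1=5 F2=0; commitIndex=0
Op 4: F1 acks idx 3 -> match: F0=0 F1=5 F2=0; commitIndex=0
Op 5: append 1 -> log_len=6
Op 6: F0 acks idx 5 -> match: F0=5 F1=5 F2=0; commitIndex=5
Op 7: F2 acks idx 6 -> match: F0=5 F1=5 F2=6; commitIndex=5
Op 8: F0 acks idx 6 -> match: F0=6 F1=5 F2=6; commitIndex=6
Op 9: F0 acks idx 4 -> match: F0=6 F1=5 F2=6; commitIndex=6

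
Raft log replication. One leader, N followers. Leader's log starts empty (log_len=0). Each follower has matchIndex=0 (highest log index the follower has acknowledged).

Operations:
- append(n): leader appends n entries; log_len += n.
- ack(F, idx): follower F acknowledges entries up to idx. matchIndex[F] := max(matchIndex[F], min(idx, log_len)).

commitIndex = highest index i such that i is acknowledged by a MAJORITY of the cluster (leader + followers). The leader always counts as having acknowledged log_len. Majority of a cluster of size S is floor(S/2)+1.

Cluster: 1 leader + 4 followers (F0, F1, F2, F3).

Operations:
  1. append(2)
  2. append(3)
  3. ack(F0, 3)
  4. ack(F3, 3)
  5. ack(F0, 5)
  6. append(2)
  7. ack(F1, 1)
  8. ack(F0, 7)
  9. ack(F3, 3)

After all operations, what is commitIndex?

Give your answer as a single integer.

Answer: 3

Derivation:
Op 1: append 2 -> log_len=2
Op 2: append 3 -> log_len=5
Op 3: F0 acks idx 3 -> match: F0=3 F1=0 F2=0 F3=0; commitIndex=0
Op 4: F3 acks idx 3 -> match: F0=3 F1=0 F2=0 F3=3; commitIndex=3
Op 5: F0 acks idx 5 -> match: F0=5 F1=0 F2=0 F3=3; commitIndex=3
Op 6: append 2 -> log_len=7
Op 7: F1 acks idx 1 -> match: F0=5 F1=1 F2=0 F3=3; commitIndex=3
Op 8: F0 acks idx 7 -> match: F0=7 F1=1 F2=0 F3=3; commitIndex=3
Op 9: F3 acks idx 3 -> match: F0=7 F1=1 F2=0 F3=3; commitIndex=3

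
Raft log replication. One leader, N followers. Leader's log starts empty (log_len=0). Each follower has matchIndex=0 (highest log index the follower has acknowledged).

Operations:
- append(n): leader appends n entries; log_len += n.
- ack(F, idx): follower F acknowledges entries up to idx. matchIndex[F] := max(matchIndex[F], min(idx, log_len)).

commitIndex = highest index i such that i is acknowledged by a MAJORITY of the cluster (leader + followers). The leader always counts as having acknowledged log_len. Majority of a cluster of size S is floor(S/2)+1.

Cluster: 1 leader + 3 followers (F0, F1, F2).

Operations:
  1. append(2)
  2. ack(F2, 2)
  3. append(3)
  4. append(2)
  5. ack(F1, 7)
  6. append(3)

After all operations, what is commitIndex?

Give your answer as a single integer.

Op 1: append 2 -> log_len=2
Op 2: F2 acks idx 2 -> match: F0=0 F1=0 F2=2; commitIndex=0
Op 3: append 3 -> log_len=5
Op 4: append 2 -> log_len=7
Op 5: F1 acks idx 7 -> match: F0=0 F1=7 F2=2; commitIndex=2
Op 6: append 3 -> log_len=10

Answer: 2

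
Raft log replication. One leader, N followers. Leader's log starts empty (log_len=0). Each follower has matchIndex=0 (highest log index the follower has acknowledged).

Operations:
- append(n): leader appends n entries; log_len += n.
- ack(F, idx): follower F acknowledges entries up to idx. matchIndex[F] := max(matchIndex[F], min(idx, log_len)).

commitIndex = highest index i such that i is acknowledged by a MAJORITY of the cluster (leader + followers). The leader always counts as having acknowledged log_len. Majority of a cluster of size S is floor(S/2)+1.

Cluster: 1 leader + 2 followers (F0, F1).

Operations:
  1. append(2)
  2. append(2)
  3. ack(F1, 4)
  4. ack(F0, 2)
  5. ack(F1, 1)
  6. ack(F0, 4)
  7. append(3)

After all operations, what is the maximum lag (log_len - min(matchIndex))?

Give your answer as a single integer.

Op 1: append 2 -> log_len=2
Op 2: append 2 -> log_len=4
Op 3: F1 acks idx 4 -> match: F0=0 F1=4; commitIndex=4
Op 4: F0 acks idx 2 -> match: F0=2 F1=4; commitIndex=4
Op 5: F1 acks idx 1 -> match: F0=2 F1=4; commitIndex=4
Op 6: F0 acks idx 4 -> match: F0=4 F1=4; commitIndex=4
Op 7: append 3 -> log_len=7

Answer: 3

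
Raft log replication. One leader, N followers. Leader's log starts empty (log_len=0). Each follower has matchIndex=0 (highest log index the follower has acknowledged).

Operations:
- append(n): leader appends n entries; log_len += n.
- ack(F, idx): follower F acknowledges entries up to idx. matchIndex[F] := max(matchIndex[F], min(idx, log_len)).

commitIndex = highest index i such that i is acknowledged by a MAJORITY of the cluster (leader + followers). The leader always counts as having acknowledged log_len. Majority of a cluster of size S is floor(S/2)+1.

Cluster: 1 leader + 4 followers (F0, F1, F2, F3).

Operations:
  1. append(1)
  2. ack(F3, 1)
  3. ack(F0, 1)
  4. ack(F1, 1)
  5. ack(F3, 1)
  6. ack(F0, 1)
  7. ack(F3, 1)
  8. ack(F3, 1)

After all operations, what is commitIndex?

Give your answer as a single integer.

Answer: 1

Derivation:
Op 1: append 1 -> log_len=1
Op 2: F3 acks idx 1 -> match: F0=0 F1=0 F2=0 F3=1; commitIndex=0
Op 3: F0 acks idx 1 -> match: F0=1 F1=0 F2=0 F3=1; commitIndex=1
Op 4: F1 acks idx 1 -> match: F0=1 F1=1 F2=0 F3=1; commitIndex=1
Op 5: F3 acks idx 1 -> match: F0=1 F1=1 F2=0 F3=1; commitIndex=1
Op 6: F0 acks idx 1 -> match: F0=1 F1=1 F2=0 F3=1; commitIndex=1
Op 7: F3 acks idx 1 -> match: F0=1 F1=1 F2=0 F3=1; commitIndex=1
Op 8: F3 acks idx 1 -> match: F0=1 F1=1 F2=0 F3=1; commitIndex=1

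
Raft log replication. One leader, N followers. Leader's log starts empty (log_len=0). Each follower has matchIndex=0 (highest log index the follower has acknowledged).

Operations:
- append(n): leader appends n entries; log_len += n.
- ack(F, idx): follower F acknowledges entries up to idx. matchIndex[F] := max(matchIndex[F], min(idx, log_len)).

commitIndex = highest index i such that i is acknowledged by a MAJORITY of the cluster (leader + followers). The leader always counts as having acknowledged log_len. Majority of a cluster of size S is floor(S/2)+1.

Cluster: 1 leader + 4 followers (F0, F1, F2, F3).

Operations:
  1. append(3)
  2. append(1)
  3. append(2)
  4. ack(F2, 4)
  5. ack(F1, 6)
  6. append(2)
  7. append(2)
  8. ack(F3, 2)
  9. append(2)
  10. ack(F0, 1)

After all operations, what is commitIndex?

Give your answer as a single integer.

Op 1: append 3 -> log_len=3
Op 2: append 1 -> log_len=4
Op 3: append 2 -> log_len=6
Op 4: F2 acks idx 4 -> match: F0=0 F1=0 F2=4 F3=0; commitIndex=0
Op 5: F1 acks idx 6 -> match: F0=0 F1=6 F2=4 F3=0; commitIndex=4
Op 6: append 2 -> log_len=8
Op 7: append 2 -> log_len=10
Op 8: F3 acks idx 2 -> match: F0=0 F1=6 F2=4 F3=2; commitIndex=4
Op 9: append 2 -> log_len=12
Op 10: F0 acks idx 1 -> match: F0=1 F1=6 F2=4 F3=2; commitIndex=4

Answer: 4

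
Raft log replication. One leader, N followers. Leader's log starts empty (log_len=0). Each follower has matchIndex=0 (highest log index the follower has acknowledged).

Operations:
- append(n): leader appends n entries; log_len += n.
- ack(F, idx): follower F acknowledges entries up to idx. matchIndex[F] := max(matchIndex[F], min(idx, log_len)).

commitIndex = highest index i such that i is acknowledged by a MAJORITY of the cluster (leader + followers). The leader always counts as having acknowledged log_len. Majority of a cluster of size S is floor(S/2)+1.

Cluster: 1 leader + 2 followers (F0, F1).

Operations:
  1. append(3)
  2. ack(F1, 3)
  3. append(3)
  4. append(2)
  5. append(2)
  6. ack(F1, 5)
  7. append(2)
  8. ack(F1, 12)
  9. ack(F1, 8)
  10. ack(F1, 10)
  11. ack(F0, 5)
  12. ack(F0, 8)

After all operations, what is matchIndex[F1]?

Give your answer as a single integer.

Answer: 12

Derivation:
Op 1: append 3 -> log_len=3
Op 2: F1 acks idx 3 -> match: F0=0 F1=3; commitIndex=3
Op 3: append 3 -> log_len=6
Op 4: append 2 -> log_len=8
Op 5: append 2 -> log_len=10
Op 6: F1 acks idx 5 -> match: F0=0 F1=5; commitIndex=5
Op 7: append 2 -> log_len=12
Op 8: F1 acks idx 12 -> match: F0=0 F1=12; commitIndex=12
Op 9: F1 acks idx 8 -> match: F0=0 F1=12; commitIndex=12
Op 10: F1 acks idx 10 -> match: F0=0 F1=12; commitIndex=12
Op 11: F0 acks idx 5 -> match: F0=5 F1=12; commitIndex=12
Op 12: F0 acks idx 8 -> match: F0=8 F1=12; commitIndex=12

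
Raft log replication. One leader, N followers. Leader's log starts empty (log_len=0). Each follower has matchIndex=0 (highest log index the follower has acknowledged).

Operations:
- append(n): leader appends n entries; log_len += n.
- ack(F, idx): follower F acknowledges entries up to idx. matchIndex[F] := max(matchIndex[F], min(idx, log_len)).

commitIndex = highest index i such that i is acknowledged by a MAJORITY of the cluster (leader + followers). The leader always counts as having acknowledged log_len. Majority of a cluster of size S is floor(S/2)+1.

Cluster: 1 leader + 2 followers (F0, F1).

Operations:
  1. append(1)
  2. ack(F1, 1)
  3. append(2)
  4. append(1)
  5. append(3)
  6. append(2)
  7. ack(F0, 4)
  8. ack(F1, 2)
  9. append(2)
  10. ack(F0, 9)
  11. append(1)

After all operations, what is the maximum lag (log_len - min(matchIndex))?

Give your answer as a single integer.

Answer: 10

Derivation:
Op 1: append 1 -> log_len=1
Op 2: F1 acks idx 1 -> match: F0=0 F1=1; commitIndex=1
Op 3: append 2 -> log_len=3
Op 4: append 1 -> log_len=4
Op 5: append 3 -> log_len=7
Op 6: append 2 -> log_len=9
Op 7: F0 acks idx 4 -> match: F0=4 F1=1; commitIndex=4
Op 8: F1 acks idx 2 -> match: F0=4 F1=2; commitIndex=4
Op 9: append 2 -> log_len=11
Op 10: F0 acks idx 9 -> match: F0=9 F1=2; commitIndex=9
Op 11: append 1 -> log_len=12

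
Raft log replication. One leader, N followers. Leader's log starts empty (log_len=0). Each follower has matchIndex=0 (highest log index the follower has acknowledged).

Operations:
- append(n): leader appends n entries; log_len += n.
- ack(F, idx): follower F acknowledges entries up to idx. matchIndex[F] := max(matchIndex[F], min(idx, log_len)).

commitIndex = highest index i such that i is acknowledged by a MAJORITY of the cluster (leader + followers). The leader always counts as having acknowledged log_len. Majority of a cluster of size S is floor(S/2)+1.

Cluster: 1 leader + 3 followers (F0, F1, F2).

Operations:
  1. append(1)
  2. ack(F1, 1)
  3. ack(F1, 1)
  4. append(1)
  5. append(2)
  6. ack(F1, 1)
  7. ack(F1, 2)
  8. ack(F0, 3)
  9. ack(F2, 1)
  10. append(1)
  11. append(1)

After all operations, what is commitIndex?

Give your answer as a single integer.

Op 1: append 1 -> log_len=1
Op 2: F1 acks idx 1 -> match: F0=0 F1=1 F2=0; commitIndex=0
Op 3: F1 acks idx 1 -> match: F0=0 F1=1 F2=0; commitIndex=0
Op 4: append 1 -> log_len=2
Op 5: append 2 -> log_len=4
Op 6: F1 acks idx 1 -> match: F0=0 F1=1 F2=0; commitIndex=0
Op 7: F1 acks idx 2 -> match: F0=0 F1=2 F2=0; commitIndex=0
Op 8: F0 acks idx 3 -> match: F0=3 F1=2 F2=0; commitIndex=2
Op 9: F2 acks idx 1 -> match: F0=3 F1=2 F2=1; commitIndex=2
Op 10: append 1 -> log_len=5
Op 11: append 1 -> log_len=6

Answer: 2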